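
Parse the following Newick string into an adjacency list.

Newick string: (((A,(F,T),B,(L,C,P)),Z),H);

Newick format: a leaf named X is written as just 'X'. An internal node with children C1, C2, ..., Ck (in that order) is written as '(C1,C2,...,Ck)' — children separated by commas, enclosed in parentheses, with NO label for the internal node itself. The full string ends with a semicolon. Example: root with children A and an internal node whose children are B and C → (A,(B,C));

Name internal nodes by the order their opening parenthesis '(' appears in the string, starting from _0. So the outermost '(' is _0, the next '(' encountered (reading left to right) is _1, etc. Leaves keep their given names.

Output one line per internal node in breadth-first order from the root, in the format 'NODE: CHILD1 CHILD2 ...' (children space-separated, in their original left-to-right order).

Answer: _0: _1 H
_1: _2 Z
_2: A _3 B _4
_3: F T
_4: L C P

Derivation:
Input: (((A,(F,T),B,(L,C,P)),Z),H);
Scanning left-to-right, naming '(' by encounter order:
  pos 0: '(' -> open internal node _0 (depth 1)
  pos 1: '(' -> open internal node _1 (depth 2)
  pos 2: '(' -> open internal node _2 (depth 3)
  pos 5: '(' -> open internal node _3 (depth 4)
  pos 9: ')' -> close internal node _3 (now at depth 3)
  pos 13: '(' -> open internal node _4 (depth 4)
  pos 19: ')' -> close internal node _4 (now at depth 3)
  pos 20: ')' -> close internal node _2 (now at depth 2)
  pos 23: ')' -> close internal node _1 (now at depth 1)
  pos 26: ')' -> close internal node _0 (now at depth 0)
Total internal nodes: 5
BFS adjacency from root:
  _0: _1 H
  _1: _2 Z
  _2: A _3 B _4
  _3: F T
  _4: L C P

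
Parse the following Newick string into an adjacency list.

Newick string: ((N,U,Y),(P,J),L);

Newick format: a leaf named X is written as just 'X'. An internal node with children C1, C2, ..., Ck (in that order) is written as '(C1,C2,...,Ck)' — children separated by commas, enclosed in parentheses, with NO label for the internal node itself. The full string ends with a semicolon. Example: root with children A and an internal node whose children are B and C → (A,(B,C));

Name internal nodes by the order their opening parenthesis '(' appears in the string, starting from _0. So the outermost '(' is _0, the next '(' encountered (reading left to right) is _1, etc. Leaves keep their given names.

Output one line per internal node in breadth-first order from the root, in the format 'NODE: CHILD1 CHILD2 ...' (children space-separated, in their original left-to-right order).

Input: ((N,U,Y),(P,J),L);
Scanning left-to-right, naming '(' by encounter order:
  pos 0: '(' -> open internal node _0 (depth 1)
  pos 1: '(' -> open internal node _1 (depth 2)
  pos 7: ')' -> close internal node _1 (now at depth 1)
  pos 9: '(' -> open internal node _2 (depth 2)
  pos 13: ')' -> close internal node _2 (now at depth 1)
  pos 16: ')' -> close internal node _0 (now at depth 0)
Total internal nodes: 3
BFS adjacency from root:
  _0: _1 _2 L
  _1: N U Y
  _2: P J

Answer: _0: _1 _2 L
_1: N U Y
_2: P J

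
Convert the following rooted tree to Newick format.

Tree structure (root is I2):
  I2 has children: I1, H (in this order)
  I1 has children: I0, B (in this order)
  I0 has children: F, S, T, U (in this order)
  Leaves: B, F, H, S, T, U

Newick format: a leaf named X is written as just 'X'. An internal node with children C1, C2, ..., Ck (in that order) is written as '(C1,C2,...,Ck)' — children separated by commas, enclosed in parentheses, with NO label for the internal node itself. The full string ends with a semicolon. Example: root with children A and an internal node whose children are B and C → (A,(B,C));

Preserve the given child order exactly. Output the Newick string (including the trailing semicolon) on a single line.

internal I2 with children ['I1', 'H']
  internal I1 with children ['I0', 'B']
    internal I0 with children ['F', 'S', 'T', 'U']
      leaf 'F' → 'F'
      leaf 'S' → 'S'
      leaf 'T' → 'T'
      leaf 'U' → 'U'
    → '(F,S,T,U)'
    leaf 'B' → 'B'
  → '((F,S,T,U),B)'
  leaf 'H' → 'H'
→ '(((F,S,T,U),B),H)'
Final: (((F,S,T,U),B),H);

Answer: (((F,S,T,U),B),H);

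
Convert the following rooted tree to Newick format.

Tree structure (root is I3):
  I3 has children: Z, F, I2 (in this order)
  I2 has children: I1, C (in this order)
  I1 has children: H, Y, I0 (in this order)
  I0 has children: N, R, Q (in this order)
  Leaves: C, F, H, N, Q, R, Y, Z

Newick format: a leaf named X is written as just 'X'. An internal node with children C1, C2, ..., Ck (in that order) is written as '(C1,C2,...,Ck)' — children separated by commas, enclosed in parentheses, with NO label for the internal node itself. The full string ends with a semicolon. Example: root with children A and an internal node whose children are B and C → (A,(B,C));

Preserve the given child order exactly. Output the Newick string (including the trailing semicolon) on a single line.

Answer: (Z,F,((H,Y,(N,R,Q)),C));

Derivation:
internal I3 with children ['Z', 'F', 'I2']
  leaf 'Z' → 'Z'
  leaf 'F' → 'F'
  internal I2 with children ['I1', 'C']
    internal I1 with children ['H', 'Y', 'I0']
      leaf 'H' → 'H'
      leaf 'Y' → 'Y'
      internal I0 with children ['N', 'R', 'Q']
        leaf 'N' → 'N'
        leaf 'R' → 'R'
        leaf 'Q' → 'Q'
      → '(N,R,Q)'
    → '(H,Y,(N,R,Q))'
    leaf 'C' → 'C'
  → '((H,Y,(N,R,Q)),C)'
→ '(Z,F,((H,Y,(N,R,Q)),C))'
Final: (Z,F,((H,Y,(N,R,Q)),C));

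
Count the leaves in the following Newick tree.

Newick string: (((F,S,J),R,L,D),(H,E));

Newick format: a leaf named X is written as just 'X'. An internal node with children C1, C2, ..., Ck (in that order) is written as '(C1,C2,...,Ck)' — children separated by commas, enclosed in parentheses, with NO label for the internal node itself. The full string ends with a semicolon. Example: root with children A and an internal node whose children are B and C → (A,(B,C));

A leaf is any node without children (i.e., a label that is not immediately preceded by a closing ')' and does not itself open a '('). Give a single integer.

Answer: 8

Derivation:
Newick: (((F,S,J),R,L,D),(H,E));
Scan left-to-right; a leaf is any maximal label run not followed by '(':
  pos 3: leaf 'F' → count = 1
  pos 5: leaf 'S' → count = 2
  pos 7: leaf 'J' → count = 3
  pos 10: leaf 'R' → count = 4
  pos 12: leaf 'L' → count = 5
  pos 14: leaf 'D' → count = 6
  pos 18: leaf 'H' → count = 7
  pos 20: leaf 'E' → count = 8
Total leaves: 8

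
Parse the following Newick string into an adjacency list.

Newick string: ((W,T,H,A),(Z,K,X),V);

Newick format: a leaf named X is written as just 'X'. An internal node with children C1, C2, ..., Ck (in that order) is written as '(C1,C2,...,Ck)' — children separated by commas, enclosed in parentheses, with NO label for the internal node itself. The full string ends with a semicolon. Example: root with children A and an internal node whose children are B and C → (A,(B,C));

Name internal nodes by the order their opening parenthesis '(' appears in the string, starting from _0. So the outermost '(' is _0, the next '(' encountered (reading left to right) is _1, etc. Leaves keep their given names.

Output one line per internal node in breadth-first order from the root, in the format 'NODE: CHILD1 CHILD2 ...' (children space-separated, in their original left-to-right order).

Input: ((W,T,H,A),(Z,K,X),V);
Scanning left-to-right, naming '(' by encounter order:
  pos 0: '(' -> open internal node _0 (depth 1)
  pos 1: '(' -> open internal node _1 (depth 2)
  pos 9: ')' -> close internal node _1 (now at depth 1)
  pos 11: '(' -> open internal node _2 (depth 2)
  pos 17: ')' -> close internal node _2 (now at depth 1)
  pos 20: ')' -> close internal node _0 (now at depth 0)
Total internal nodes: 3
BFS adjacency from root:
  _0: _1 _2 V
  _1: W T H A
  _2: Z K X

Answer: _0: _1 _2 V
_1: W T H A
_2: Z K X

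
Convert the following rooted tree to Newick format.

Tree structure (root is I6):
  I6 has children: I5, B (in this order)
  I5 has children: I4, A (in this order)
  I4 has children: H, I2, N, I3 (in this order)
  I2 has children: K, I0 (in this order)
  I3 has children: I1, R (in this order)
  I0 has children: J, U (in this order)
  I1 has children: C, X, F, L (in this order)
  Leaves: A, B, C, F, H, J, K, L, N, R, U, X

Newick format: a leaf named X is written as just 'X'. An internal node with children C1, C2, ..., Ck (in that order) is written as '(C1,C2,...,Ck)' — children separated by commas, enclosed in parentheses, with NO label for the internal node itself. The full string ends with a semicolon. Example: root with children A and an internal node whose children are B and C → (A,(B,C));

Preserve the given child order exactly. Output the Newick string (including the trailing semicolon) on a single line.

internal I6 with children ['I5', 'B']
  internal I5 with children ['I4', 'A']
    internal I4 with children ['H', 'I2', 'N', 'I3']
      leaf 'H' → 'H'
      internal I2 with children ['K', 'I0']
        leaf 'K' → 'K'
        internal I0 with children ['J', 'U']
          leaf 'J' → 'J'
          leaf 'U' → 'U'
        → '(J,U)'
      → '(K,(J,U))'
      leaf 'N' → 'N'
      internal I3 with children ['I1', 'R']
        internal I1 with children ['C', 'X', 'F', 'L']
          leaf 'C' → 'C'
          leaf 'X' → 'X'
          leaf 'F' → 'F'
          leaf 'L' → 'L'
        → '(C,X,F,L)'
        leaf 'R' → 'R'
      → '((C,X,F,L),R)'
    → '(H,(K,(J,U)),N,((C,X,F,L),R))'
    leaf 'A' → 'A'
  → '((H,(K,(J,U)),N,((C,X,F,L),R)),A)'
  leaf 'B' → 'B'
→ '(((H,(K,(J,U)),N,((C,X,F,L),R)),A),B)'
Final: (((H,(K,(J,U)),N,((C,X,F,L),R)),A),B);

Answer: (((H,(K,(J,U)),N,((C,X,F,L),R)),A),B);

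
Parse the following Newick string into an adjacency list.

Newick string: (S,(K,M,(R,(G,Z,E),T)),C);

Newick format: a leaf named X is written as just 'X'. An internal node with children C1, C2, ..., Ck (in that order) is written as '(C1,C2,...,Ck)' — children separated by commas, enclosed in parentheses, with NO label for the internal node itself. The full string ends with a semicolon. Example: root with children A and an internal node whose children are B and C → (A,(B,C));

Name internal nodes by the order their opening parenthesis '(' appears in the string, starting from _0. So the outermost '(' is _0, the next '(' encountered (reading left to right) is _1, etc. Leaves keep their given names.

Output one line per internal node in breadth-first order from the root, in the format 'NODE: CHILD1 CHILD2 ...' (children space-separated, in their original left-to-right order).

Answer: _0: S _1 C
_1: K M _2
_2: R _3 T
_3: G Z E

Derivation:
Input: (S,(K,M,(R,(G,Z,E),T)),C);
Scanning left-to-right, naming '(' by encounter order:
  pos 0: '(' -> open internal node _0 (depth 1)
  pos 3: '(' -> open internal node _1 (depth 2)
  pos 8: '(' -> open internal node _2 (depth 3)
  pos 11: '(' -> open internal node _3 (depth 4)
  pos 17: ')' -> close internal node _3 (now at depth 3)
  pos 20: ')' -> close internal node _2 (now at depth 2)
  pos 21: ')' -> close internal node _1 (now at depth 1)
  pos 24: ')' -> close internal node _0 (now at depth 0)
Total internal nodes: 4
BFS adjacency from root:
  _0: S _1 C
  _1: K M _2
  _2: R _3 T
  _3: G Z E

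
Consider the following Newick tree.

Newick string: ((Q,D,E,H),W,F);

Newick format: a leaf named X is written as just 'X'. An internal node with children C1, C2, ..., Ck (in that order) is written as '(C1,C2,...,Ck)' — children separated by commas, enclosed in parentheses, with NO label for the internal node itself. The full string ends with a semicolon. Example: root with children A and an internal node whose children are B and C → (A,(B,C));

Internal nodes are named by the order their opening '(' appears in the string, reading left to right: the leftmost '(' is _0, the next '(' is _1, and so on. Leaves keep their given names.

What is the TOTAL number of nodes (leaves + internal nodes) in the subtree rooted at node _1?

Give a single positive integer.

Answer: 5

Derivation:
Newick: ((Q,D,E,H),W,F);
Locate _1: it is the '(' at position 1 (the 2nd '(' reading left to right).
Query: subtree rooted at _1
_1: subtree_size = 1 + 4
  Q: subtree_size = 1 + 0
  D: subtree_size = 1 + 0
  E: subtree_size = 1 + 0
  H: subtree_size = 1 + 0
Total subtree size of _1: 5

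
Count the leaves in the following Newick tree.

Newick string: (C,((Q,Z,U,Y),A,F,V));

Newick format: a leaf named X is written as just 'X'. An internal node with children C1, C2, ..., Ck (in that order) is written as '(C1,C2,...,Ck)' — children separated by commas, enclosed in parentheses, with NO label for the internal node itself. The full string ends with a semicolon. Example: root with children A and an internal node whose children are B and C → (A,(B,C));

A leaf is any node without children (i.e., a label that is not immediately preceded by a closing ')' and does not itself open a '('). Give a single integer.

Newick: (C,((Q,Z,U,Y),A,F,V));
Scan left-to-right; a leaf is any maximal label run not followed by '(':
  pos 1: leaf 'C' → count = 1
  pos 5: leaf 'Q' → count = 2
  pos 7: leaf 'Z' → count = 3
  pos 9: leaf 'U' → count = 4
  pos 11: leaf 'Y' → count = 5
  pos 14: leaf 'A' → count = 6
  pos 16: leaf 'F' → count = 7
  pos 18: leaf 'V' → count = 8
Total leaves: 8

Answer: 8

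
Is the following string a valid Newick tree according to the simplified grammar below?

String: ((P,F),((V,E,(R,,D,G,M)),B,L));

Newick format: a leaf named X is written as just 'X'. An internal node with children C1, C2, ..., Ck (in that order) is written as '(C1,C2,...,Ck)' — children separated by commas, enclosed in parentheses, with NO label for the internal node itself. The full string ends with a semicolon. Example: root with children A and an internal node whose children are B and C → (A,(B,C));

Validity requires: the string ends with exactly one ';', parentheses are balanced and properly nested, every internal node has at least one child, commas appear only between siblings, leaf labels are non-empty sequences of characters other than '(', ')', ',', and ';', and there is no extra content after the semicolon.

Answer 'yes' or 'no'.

Answer: no

Derivation:
Input: ((P,F),((V,E,(R,,D,G,M)),B,L));
Paren balance: 5 '(' vs 5 ')' OK
Ends with single ';': True
Full parse: FAILS (empty leaf label at pos 16)
Valid: False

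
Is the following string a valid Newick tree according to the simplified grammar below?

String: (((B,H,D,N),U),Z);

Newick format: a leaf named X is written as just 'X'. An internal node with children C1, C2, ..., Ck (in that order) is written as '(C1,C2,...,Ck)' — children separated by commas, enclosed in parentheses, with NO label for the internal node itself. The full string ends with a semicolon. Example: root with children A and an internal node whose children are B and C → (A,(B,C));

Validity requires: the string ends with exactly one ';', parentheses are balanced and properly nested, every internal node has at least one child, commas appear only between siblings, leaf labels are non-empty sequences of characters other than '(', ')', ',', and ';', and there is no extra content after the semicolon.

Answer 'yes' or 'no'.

Input: (((B,H,D,N),U),Z);
Paren balance: 3 '(' vs 3 ')' OK
Ends with single ';': True
Full parse: OK
Valid: True

Answer: yes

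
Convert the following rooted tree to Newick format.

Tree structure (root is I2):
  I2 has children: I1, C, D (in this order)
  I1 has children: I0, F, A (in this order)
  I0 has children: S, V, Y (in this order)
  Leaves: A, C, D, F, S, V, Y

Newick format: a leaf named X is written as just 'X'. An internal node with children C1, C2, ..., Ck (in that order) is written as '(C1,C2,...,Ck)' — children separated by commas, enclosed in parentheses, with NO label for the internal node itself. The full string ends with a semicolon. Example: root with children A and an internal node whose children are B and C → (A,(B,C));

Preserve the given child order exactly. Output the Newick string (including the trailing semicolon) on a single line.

Answer: (((S,V,Y),F,A),C,D);

Derivation:
internal I2 with children ['I1', 'C', 'D']
  internal I1 with children ['I0', 'F', 'A']
    internal I0 with children ['S', 'V', 'Y']
      leaf 'S' → 'S'
      leaf 'V' → 'V'
      leaf 'Y' → 'Y'
    → '(S,V,Y)'
    leaf 'F' → 'F'
    leaf 'A' → 'A'
  → '((S,V,Y),F,A)'
  leaf 'C' → 'C'
  leaf 'D' → 'D'
→ '(((S,V,Y),F,A),C,D)'
Final: (((S,V,Y),F,A),C,D);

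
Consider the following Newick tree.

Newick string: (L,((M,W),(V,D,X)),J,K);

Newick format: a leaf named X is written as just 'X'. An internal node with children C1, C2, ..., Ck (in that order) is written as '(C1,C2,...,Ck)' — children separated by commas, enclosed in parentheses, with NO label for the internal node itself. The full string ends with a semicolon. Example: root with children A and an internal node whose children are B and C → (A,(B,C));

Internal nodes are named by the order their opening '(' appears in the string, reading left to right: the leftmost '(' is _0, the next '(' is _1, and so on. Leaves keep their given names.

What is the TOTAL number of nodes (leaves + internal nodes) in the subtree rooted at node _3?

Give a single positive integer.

Answer: 4

Derivation:
Newick: (L,((M,W),(V,D,X)),J,K);
Locate _3: it is the '(' at position 10 (the 4th '(' reading left to right).
Query: subtree rooted at _3
_3: subtree_size = 1 + 3
  V: subtree_size = 1 + 0
  D: subtree_size = 1 + 0
  X: subtree_size = 1 + 0
Total subtree size of _3: 4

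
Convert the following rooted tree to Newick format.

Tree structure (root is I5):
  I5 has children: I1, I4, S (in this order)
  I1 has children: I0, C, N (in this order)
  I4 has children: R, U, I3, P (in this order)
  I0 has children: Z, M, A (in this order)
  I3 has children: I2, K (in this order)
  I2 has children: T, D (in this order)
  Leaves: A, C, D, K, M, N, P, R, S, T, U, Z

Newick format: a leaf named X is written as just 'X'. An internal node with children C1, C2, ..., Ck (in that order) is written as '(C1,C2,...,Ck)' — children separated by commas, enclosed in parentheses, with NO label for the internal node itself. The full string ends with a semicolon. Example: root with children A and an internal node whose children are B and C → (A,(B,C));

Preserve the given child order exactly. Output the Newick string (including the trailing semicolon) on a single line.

Answer: (((Z,M,A),C,N),(R,U,((T,D),K),P),S);

Derivation:
internal I5 with children ['I1', 'I4', 'S']
  internal I1 with children ['I0', 'C', 'N']
    internal I0 with children ['Z', 'M', 'A']
      leaf 'Z' → 'Z'
      leaf 'M' → 'M'
      leaf 'A' → 'A'
    → '(Z,M,A)'
    leaf 'C' → 'C'
    leaf 'N' → 'N'
  → '((Z,M,A),C,N)'
  internal I4 with children ['R', 'U', 'I3', 'P']
    leaf 'R' → 'R'
    leaf 'U' → 'U'
    internal I3 with children ['I2', 'K']
      internal I2 with children ['T', 'D']
        leaf 'T' → 'T'
        leaf 'D' → 'D'
      → '(T,D)'
      leaf 'K' → 'K'
    → '((T,D),K)'
    leaf 'P' → 'P'
  → '(R,U,((T,D),K),P)'
  leaf 'S' → 'S'
→ '(((Z,M,A),C,N),(R,U,((T,D),K),P),S)'
Final: (((Z,M,A),C,N),(R,U,((T,D),K),P),S);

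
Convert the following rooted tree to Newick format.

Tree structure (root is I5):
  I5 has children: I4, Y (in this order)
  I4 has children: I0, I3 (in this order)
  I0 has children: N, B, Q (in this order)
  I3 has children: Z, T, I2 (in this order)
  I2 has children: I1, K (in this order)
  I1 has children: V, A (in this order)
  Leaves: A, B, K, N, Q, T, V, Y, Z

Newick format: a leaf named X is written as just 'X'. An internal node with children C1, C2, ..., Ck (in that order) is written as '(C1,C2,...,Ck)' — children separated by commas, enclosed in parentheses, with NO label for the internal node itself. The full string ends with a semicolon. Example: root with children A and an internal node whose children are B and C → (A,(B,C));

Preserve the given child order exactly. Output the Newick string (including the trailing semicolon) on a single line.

Answer: (((N,B,Q),(Z,T,((V,A),K))),Y);

Derivation:
internal I5 with children ['I4', 'Y']
  internal I4 with children ['I0', 'I3']
    internal I0 with children ['N', 'B', 'Q']
      leaf 'N' → 'N'
      leaf 'B' → 'B'
      leaf 'Q' → 'Q'
    → '(N,B,Q)'
    internal I3 with children ['Z', 'T', 'I2']
      leaf 'Z' → 'Z'
      leaf 'T' → 'T'
      internal I2 with children ['I1', 'K']
        internal I1 with children ['V', 'A']
          leaf 'V' → 'V'
          leaf 'A' → 'A'
        → '(V,A)'
        leaf 'K' → 'K'
      → '((V,A),K)'
    → '(Z,T,((V,A),K))'
  → '((N,B,Q),(Z,T,((V,A),K)))'
  leaf 'Y' → 'Y'
→ '(((N,B,Q),(Z,T,((V,A),K))),Y)'
Final: (((N,B,Q),(Z,T,((V,A),K))),Y);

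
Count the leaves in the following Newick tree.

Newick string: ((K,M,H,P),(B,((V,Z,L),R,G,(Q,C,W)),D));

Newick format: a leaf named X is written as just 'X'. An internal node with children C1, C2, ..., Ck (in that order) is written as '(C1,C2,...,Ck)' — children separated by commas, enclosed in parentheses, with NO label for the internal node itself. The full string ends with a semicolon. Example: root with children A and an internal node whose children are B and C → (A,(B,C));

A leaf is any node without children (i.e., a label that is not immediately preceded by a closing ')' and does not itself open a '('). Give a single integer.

Answer: 14

Derivation:
Newick: ((K,M,H,P),(B,((V,Z,L),R,G,(Q,C,W)),D));
Scan left-to-right; a leaf is any maximal label run not followed by '(':
  pos 2: leaf 'K' → count = 1
  pos 4: leaf 'M' → count = 2
  pos 6: leaf 'H' → count = 3
  pos 8: leaf 'P' → count = 4
  pos 12: leaf 'B' → count = 5
  pos 16: leaf 'V' → count = 6
  pos 18: leaf 'Z' → count = 7
  pos 20: leaf 'L' → count = 8
  pos 23: leaf 'R' → count = 9
  pos 25: leaf 'G' → count = 10
  pos 28: leaf 'Q' → count = 11
  pos 30: leaf 'C' → count = 12
  pos 32: leaf 'W' → count = 13
  pos 36: leaf 'D' → count = 14
Total leaves: 14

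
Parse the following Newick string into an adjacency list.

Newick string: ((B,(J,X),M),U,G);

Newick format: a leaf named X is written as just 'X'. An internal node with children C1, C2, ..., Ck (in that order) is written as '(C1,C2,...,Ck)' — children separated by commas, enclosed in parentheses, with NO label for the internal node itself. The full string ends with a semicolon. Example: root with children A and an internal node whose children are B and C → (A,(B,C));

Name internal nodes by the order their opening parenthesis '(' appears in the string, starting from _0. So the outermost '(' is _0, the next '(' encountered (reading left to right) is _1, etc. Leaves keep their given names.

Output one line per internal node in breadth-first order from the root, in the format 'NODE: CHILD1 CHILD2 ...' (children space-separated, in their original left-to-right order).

Answer: _0: _1 U G
_1: B _2 M
_2: J X

Derivation:
Input: ((B,(J,X),M),U,G);
Scanning left-to-right, naming '(' by encounter order:
  pos 0: '(' -> open internal node _0 (depth 1)
  pos 1: '(' -> open internal node _1 (depth 2)
  pos 4: '(' -> open internal node _2 (depth 3)
  pos 8: ')' -> close internal node _2 (now at depth 2)
  pos 11: ')' -> close internal node _1 (now at depth 1)
  pos 16: ')' -> close internal node _0 (now at depth 0)
Total internal nodes: 3
BFS adjacency from root:
  _0: _1 U G
  _1: B _2 M
  _2: J X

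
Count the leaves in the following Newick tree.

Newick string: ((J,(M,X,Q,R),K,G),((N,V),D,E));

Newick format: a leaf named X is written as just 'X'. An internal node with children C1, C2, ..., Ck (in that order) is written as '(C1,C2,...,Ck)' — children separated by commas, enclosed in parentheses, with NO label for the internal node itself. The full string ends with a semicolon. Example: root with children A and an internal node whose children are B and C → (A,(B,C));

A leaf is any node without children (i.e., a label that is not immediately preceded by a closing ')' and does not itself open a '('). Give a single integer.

Answer: 11

Derivation:
Newick: ((J,(M,X,Q,R),K,G),((N,V),D,E));
Scan left-to-right; a leaf is any maximal label run not followed by '(':
  pos 2: leaf 'J' → count = 1
  pos 5: leaf 'M' → count = 2
  pos 7: leaf 'X' → count = 3
  pos 9: leaf 'Q' → count = 4
  pos 11: leaf 'R' → count = 5
  pos 14: leaf 'K' → count = 6
  pos 16: leaf 'G' → count = 7
  pos 21: leaf 'N' → count = 8
  pos 23: leaf 'V' → count = 9
  pos 26: leaf 'D' → count = 10
  pos 28: leaf 'E' → count = 11
Total leaves: 11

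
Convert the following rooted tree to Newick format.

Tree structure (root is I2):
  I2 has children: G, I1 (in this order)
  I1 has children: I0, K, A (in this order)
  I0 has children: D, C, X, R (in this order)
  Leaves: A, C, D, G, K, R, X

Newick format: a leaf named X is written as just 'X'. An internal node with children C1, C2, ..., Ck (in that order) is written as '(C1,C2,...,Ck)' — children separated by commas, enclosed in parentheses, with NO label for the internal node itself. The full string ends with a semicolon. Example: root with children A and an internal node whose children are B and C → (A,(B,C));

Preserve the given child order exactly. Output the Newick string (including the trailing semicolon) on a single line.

Answer: (G,((D,C,X,R),K,A));

Derivation:
internal I2 with children ['G', 'I1']
  leaf 'G' → 'G'
  internal I1 with children ['I0', 'K', 'A']
    internal I0 with children ['D', 'C', 'X', 'R']
      leaf 'D' → 'D'
      leaf 'C' → 'C'
      leaf 'X' → 'X'
      leaf 'R' → 'R'
    → '(D,C,X,R)'
    leaf 'K' → 'K'
    leaf 'A' → 'A'
  → '((D,C,X,R),K,A)'
→ '(G,((D,C,X,R),K,A))'
Final: (G,((D,C,X,R),K,A));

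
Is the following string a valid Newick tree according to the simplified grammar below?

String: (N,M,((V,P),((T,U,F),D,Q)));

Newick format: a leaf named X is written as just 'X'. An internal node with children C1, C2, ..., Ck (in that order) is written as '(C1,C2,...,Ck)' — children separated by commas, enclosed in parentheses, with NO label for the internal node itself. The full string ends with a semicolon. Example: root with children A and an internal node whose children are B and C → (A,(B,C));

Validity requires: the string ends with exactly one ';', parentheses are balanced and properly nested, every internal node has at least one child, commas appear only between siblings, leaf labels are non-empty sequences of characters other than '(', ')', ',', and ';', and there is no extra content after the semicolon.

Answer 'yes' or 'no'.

Answer: yes

Derivation:
Input: (N,M,((V,P),((T,U,F),D,Q)));
Paren balance: 5 '(' vs 5 ')' OK
Ends with single ';': True
Full parse: OK
Valid: True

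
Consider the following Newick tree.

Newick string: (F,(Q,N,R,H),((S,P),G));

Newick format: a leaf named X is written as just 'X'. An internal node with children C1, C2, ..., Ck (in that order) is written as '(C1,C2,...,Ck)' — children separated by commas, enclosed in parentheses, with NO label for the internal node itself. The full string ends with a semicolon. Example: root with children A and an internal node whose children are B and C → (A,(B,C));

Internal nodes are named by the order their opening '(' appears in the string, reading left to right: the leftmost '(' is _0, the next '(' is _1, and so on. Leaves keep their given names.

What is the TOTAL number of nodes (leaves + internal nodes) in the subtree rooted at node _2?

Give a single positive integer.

Answer: 5

Derivation:
Newick: (F,(Q,N,R,H),((S,P),G));
Locate _2: it is the '(' at position 13 (the 3rd '(' reading left to right).
Query: subtree rooted at _2
_2: subtree_size = 1 + 4
  _3: subtree_size = 1 + 2
    S: subtree_size = 1 + 0
    P: subtree_size = 1 + 0
  G: subtree_size = 1 + 0
Total subtree size of _2: 5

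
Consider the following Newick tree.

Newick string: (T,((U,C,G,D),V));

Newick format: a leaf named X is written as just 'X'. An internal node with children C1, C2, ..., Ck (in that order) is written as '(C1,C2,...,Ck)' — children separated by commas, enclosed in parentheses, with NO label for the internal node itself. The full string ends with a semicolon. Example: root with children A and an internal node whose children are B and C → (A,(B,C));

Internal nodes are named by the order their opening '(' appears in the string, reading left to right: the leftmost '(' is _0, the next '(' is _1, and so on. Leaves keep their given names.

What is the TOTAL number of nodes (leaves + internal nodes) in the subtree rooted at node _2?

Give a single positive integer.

Answer: 5

Derivation:
Newick: (T,((U,C,G,D),V));
Locate _2: it is the '(' at position 4 (the 3rd '(' reading left to right).
Query: subtree rooted at _2
_2: subtree_size = 1 + 4
  U: subtree_size = 1 + 0
  C: subtree_size = 1 + 0
  G: subtree_size = 1 + 0
  D: subtree_size = 1 + 0
Total subtree size of _2: 5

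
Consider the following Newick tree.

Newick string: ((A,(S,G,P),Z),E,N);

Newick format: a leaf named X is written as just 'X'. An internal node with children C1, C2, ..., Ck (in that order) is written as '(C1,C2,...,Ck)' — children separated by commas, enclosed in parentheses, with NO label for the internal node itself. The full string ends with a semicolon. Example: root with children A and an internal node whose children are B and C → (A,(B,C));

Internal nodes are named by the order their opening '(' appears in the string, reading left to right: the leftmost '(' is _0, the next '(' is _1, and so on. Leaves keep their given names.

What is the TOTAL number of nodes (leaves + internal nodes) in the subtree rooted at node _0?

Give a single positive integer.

Answer: 10

Derivation:
Newick: ((A,(S,G,P),Z),E,N);
Locate _0: it is the '(' at position 0 (the 1st '(' reading left to right).
Query: subtree rooted at _0
_0: subtree_size = 1 + 9
  _1: subtree_size = 1 + 6
    A: subtree_size = 1 + 0
    _2: subtree_size = 1 + 3
      S: subtree_size = 1 + 0
      G: subtree_size = 1 + 0
      P: subtree_size = 1 + 0
    Z: subtree_size = 1 + 0
  E: subtree_size = 1 + 0
  N: subtree_size = 1 + 0
Total subtree size of _0: 10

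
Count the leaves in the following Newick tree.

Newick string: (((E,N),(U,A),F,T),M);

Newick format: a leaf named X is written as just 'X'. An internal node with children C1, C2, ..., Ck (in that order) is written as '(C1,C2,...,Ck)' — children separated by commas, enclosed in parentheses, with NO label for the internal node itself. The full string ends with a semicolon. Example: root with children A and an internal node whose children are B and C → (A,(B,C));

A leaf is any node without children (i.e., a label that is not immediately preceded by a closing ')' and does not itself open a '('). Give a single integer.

Answer: 7

Derivation:
Newick: (((E,N),(U,A),F,T),M);
Scan left-to-right; a leaf is any maximal label run not followed by '(':
  pos 3: leaf 'E' → count = 1
  pos 5: leaf 'N' → count = 2
  pos 9: leaf 'U' → count = 3
  pos 11: leaf 'A' → count = 4
  pos 14: leaf 'F' → count = 5
  pos 16: leaf 'T' → count = 6
  pos 19: leaf 'M' → count = 7
Total leaves: 7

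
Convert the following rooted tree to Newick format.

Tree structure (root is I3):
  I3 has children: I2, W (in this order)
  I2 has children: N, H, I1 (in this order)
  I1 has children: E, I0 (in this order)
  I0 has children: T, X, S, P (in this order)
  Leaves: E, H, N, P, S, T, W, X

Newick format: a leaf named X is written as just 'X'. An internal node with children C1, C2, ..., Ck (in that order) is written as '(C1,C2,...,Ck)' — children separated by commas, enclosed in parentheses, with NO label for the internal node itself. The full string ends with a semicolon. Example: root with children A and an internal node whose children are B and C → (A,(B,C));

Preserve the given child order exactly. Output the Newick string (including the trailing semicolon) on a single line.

Answer: ((N,H,(E,(T,X,S,P))),W);

Derivation:
internal I3 with children ['I2', 'W']
  internal I2 with children ['N', 'H', 'I1']
    leaf 'N' → 'N'
    leaf 'H' → 'H'
    internal I1 with children ['E', 'I0']
      leaf 'E' → 'E'
      internal I0 with children ['T', 'X', 'S', 'P']
        leaf 'T' → 'T'
        leaf 'X' → 'X'
        leaf 'S' → 'S'
        leaf 'P' → 'P'
      → '(T,X,S,P)'
    → '(E,(T,X,S,P))'
  → '(N,H,(E,(T,X,S,P)))'
  leaf 'W' → 'W'
→ '((N,H,(E,(T,X,S,P))),W)'
Final: ((N,H,(E,(T,X,S,P))),W);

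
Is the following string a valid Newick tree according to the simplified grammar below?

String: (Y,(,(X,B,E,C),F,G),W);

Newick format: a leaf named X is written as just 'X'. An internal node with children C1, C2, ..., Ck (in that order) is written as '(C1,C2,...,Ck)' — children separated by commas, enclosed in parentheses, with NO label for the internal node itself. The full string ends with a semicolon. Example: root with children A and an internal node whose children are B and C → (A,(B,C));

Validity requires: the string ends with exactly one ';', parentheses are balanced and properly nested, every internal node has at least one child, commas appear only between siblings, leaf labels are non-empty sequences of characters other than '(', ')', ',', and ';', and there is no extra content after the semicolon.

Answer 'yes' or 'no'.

Input: (Y,(,(X,B,E,C),F,G),W);
Paren balance: 3 '(' vs 3 ')' OK
Ends with single ';': True
Full parse: FAILS (empty leaf label at pos 4)
Valid: False

Answer: no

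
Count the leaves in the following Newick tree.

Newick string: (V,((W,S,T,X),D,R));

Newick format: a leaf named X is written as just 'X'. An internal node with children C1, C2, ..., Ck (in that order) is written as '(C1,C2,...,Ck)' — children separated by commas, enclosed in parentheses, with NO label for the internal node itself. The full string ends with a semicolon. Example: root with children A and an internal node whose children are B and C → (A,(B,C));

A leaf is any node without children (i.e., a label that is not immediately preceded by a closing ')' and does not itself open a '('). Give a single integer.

Newick: (V,((W,S,T,X),D,R));
Scan left-to-right; a leaf is any maximal label run not followed by '(':
  pos 1: leaf 'V' → count = 1
  pos 5: leaf 'W' → count = 2
  pos 7: leaf 'S' → count = 3
  pos 9: leaf 'T' → count = 4
  pos 11: leaf 'X' → count = 5
  pos 14: leaf 'D' → count = 6
  pos 16: leaf 'R' → count = 7
Total leaves: 7

Answer: 7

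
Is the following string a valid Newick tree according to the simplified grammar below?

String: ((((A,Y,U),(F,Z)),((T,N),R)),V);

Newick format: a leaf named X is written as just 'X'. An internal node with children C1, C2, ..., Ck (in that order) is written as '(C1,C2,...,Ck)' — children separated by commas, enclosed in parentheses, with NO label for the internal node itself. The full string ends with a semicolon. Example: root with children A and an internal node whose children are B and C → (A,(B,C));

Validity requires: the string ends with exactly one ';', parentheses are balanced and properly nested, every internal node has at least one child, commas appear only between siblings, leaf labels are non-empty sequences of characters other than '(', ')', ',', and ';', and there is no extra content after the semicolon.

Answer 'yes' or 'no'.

Input: ((((A,Y,U),(F,Z)),((T,N),R)),V);
Paren balance: 7 '(' vs 7 ')' OK
Ends with single ';': True
Full parse: OK
Valid: True

Answer: yes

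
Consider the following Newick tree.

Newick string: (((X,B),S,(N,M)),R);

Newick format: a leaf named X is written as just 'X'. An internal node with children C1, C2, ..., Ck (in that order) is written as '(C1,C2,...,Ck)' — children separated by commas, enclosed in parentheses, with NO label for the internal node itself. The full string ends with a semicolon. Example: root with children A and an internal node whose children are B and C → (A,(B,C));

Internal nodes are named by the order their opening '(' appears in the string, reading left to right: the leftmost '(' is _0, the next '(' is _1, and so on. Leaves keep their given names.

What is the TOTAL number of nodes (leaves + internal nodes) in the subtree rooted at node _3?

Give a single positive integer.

Answer: 3

Derivation:
Newick: (((X,B),S,(N,M)),R);
Locate _3: it is the '(' at position 10 (the 4th '(' reading left to right).
Query: subtree rooted at _3
_3: subtree_size = 1 + 2
  N: subtree_size = 1 + 0
  M: subtree_size = 1 + 0
Total subtree size of _3: 3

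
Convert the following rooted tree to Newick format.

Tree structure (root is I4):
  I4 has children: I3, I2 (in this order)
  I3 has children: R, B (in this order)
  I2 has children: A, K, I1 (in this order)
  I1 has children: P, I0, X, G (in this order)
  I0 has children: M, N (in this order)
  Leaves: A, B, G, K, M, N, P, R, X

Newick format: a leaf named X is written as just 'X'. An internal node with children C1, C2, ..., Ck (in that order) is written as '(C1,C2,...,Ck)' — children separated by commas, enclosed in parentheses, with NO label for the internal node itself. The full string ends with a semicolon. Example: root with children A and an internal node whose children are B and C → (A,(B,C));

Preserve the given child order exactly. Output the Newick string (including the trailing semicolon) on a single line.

Answer: ((R,B),(A,K,(P,(M,N),X,G)));

Derivation:
internal I4 with children ['I3', 'I2']
  internal I3 with children ['R', 'B']
    leaf 'R' → 'R'
    leaf 'B' → 'B'
  → '(R,B)'
  internal I2 with children ['A', 'K', 'I1']
    leaf 'A' → 'A'
    leaf 'K' → 'K'
    internal I1 with children ['P', 'I0', 'X', 'G']
      leaf 'P' → 'P'
      internal I0 with children ['M', 'N']
        leaf 'M' → 'M'
        leaf 'N' → 'N'
      → '(M,N)'
      leaf 'X' → 'X'
      leaf 'G' → 'G'
    → '(P,(M,N),X,G)'
  → '(A,K,(P,(M,N),X,G))'
→ '((R,B),(A,K,(P,(M,N),X,G)))'
Final: ((R,B),(A,K,(P,(M,N),X,G)));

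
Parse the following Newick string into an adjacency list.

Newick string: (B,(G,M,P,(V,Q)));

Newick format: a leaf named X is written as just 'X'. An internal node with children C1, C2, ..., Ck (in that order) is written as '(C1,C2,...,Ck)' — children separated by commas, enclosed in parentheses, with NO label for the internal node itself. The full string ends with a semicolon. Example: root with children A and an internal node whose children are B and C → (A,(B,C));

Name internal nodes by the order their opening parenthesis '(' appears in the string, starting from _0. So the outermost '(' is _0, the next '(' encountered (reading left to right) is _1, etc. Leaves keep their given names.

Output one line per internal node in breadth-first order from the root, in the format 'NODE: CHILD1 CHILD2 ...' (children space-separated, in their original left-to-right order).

Input: (B,(G,M,P,(V,Q)));
Scanning left-to-right, naming '(' by encounter order:
  pos 0: '(' -> open internal node _0 (depth 1)
  pos 3: '(' -> open internal node _1 (depth 2)
  pos 10: '(' -> open internal node _2 (depth 3)
  pos 14: ')' -> close internal node _2 (now at depth 2)
  pos 15: ')' -> close internal node _1 (now at depth 1)
  pos 16: ')' -> close internal node _0 (now at depth 0)
Total internal nodes: 3
BFS adjacency from root:
  _0: B _1
  _1: G M P _2
  _2: V Q

Answer: _0: B _1
_1: G M P _2
_2: V Q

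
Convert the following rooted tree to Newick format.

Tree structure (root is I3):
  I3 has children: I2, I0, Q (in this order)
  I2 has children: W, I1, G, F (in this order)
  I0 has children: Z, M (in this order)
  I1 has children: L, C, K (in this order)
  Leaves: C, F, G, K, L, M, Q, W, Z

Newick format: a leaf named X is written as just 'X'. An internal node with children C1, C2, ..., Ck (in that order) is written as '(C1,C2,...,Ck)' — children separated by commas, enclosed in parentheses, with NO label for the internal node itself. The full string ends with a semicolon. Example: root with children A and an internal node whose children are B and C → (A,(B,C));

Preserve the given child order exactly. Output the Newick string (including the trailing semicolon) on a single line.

internal I3 with children ['I2', 'I0', 'Q']
  internal I2 with children ['W', 'I1', 'G', 'F']
    leaf 'W' → 'W'
    internal I1 with children ['L', 'C', 'K']
      leaf 'L' → 'L'
      leaf 'C' → 'C'
      leaf 'K' → 'K'
    → '(L,C,K)'
    leaf 'G' → 'G'
    leaf 'F' → 'F'
  → '(W,(L,C,K),G,F)'
  internal I0 with children ['Z', 'M']
    leaf 'Z' → 'Z'
    leaf 'M' → 'M'
  → '(Z,M)'
  leaf 'Q' → 'Q'
→ '((W,(L,C,K),G,F),(Z,M),Q)'
Final: ((W,(L,C,K),G,F),(Z,M),Q);

Answer: ((W,(L,C,K),G,F),(Z,M),Q);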